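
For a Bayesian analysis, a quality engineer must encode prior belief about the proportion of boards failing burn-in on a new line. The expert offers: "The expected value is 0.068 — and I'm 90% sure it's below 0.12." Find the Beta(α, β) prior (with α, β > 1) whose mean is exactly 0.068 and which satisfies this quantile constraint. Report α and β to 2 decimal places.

α ≈ 2.86, β ≈ 39.19

With mean 0.068 fixed, write α = 0.068s, β = 0.932s where s = α+β.
Need P(θ < 0.12) = 0.9 under Beta(0.068s, 0.932s). Normal approximation: (q−m)/√(m(1−m)/s) ≈ z_{0.9} = 1.28, so s ≈ 0.068·0.932·(1.28)²/(0.12−0.068)² = 38.5.
At s = 38.5: P(θ<0.12) ≈ 0.893. Adjusting to match 0.9 gives s ≈ 42.04.
So α = 0.068·42.04 ≈ 2.86, β = 0.932·42.04 ≈ 39.19.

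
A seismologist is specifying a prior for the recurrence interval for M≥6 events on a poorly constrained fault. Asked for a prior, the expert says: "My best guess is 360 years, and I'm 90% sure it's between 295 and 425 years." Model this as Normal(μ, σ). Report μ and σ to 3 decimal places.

A symmetric 90% interval runs μ ± z·σ with z = 1.645.
Half-width = 65, so σ = 65/1.645 = 39.517.
μ is the stated best guess, 360.000.

μ = 360.000, σ = 39.517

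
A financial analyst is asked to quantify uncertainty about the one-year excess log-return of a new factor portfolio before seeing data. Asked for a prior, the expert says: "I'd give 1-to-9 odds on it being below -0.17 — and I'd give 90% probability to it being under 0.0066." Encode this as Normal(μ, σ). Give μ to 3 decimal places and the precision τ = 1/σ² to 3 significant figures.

For Normal(μ,σ), the p-quantile is μ + z_p·σ. Here z_{0.1} = -1.282, z_{0.9} = 1.282.
So -0.17 = μ − 1.282σ and 0.0066 = μ + 1.282σ.
Subtracting: σ = (0.0066 − -0.17)/(1.282 − (-1.282)) = 0.069.
Then μ = -0.17 − (-1.282)·0.069 = -0.082.
Precision τ = 1/σ² = 1/0.0689² = 211.

μ = -0.082, τ = 211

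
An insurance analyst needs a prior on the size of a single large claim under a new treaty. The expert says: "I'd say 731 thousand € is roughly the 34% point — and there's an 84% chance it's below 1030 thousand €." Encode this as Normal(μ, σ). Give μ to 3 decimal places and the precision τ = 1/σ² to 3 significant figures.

The p-quantile of Normal(μ,σ) is μ + z_p·σ, with z_{0.34} = -0.4125 and z_{0.84} = 0.9945.
Eliminate σ: μ = (z₂·x₁ − z₁·x₂)/(z₂ − z₁) = (0.9945·731 − (-0.4125)·1030)/1.407 = 818.657.
Then σ = (x₂ − x₁)/(z₂ − z₁) = (1030 − 731)/1.407 = 212.521.
Precision τ = 1/σ² = 1/212.5² = 2.21e-05.

μ = 818.657, τ = 2.21e-05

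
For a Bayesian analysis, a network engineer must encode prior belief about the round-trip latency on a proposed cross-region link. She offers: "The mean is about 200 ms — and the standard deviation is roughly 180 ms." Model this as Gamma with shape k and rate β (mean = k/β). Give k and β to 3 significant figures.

For Gamma(k, rate β): mean = k/β, variance = k/β², so CV = 1/√k.
CV = SD/mean = 180/200 = 0.9, hence k = 1/CV² = 1.23.
Then β = k/mean = 1.23/200 = 0.00617.

k ≈ 1.23, β ≈ 0.00617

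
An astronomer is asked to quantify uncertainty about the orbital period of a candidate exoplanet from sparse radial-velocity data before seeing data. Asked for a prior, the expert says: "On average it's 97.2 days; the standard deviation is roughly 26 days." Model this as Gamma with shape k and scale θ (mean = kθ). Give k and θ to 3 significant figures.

For Gamma(k, scale θ): mean = kθ, variance = kθ², so CV = 1/√k.
CV = SD/mean = 26/97.2 = 0.2675, hence k = 1/CV² = 14.
Then θ = mean/k = 97.2/14 = 6.95.

k ≈ 14, θ ≈ 6.95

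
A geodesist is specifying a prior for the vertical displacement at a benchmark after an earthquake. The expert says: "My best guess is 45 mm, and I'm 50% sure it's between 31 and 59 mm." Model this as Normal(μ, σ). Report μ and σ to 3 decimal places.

μ = 45.000, σ = 20.756

A symmetric 50% interval runs μ ± z·σ with z = 0.6745.
Half-width = 14, so σ = 14/0.6745 = 20.756.
μ is the stated best guess, 45.000.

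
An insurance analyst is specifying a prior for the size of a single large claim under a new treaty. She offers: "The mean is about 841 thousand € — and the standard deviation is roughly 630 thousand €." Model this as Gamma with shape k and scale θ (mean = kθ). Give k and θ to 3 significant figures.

k ≈ 1.78, θ ≈ 472

For Gamma(k, scale θ): mean = kθ, variance = kθ², so CV = 1/√k.
CV = SD/mean = 630/841 = 0.7491, hence k = 1/CV² = 1.78.
Then θ = mean/k = 841/1.78 = 472.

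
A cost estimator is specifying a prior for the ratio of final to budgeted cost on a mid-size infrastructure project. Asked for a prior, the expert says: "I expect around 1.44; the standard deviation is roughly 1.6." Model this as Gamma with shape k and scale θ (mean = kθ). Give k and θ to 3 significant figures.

k ≈ 0.81, θ ≈ 1.78

For Gamma(k, scale θ): mean = kθ, variance = kθ², so CV = 1/√k.
CV = SD/mean = 1.6/1.44 = 1.111, hence k = 1/CV² = 0.81.
Then θ = mean/k = 1.44/0.81 = 1.78.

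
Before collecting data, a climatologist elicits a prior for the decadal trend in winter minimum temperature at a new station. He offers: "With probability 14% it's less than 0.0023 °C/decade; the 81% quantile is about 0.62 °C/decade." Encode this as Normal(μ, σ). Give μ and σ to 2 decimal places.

The p-quantile of Normal(μ,σ) is μ + z_p·σ, with z_{0.14} = -1.08 and z_{0.81} = 0.8779.
Eliminate σ: μ = (z₂·x₁ − z₁·x₂)/(z₂ − z₁) = (0.8779·0.0023 − (-1.08)·0.62)/1.958 = 0.34.
Then σ = (x₂ − x₁)/(z₂ − z₁) = (0.62 − 0.0023)/1.958 = 0.32.

μ = 0.34, σ = 0.32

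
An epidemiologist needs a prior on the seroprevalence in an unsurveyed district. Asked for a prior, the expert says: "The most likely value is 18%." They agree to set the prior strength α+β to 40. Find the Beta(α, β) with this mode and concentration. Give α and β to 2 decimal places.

α = 7.84, β = 32.16

For α,β > 1 the Beta mode is (α−1)/(α+β−2). With α+β = 40, the mode is (α−1)/38.
Set (α−1)/38 = 0.18 → α = 1 + 0.18·38 = 7.84.
β = 40 − α = 32.16.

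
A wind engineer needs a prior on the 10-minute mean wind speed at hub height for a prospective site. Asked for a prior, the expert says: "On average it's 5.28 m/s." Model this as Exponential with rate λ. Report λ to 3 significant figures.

Exponential mean = 1/λ, so λ = 1/5.28 = 0.189.

λ ≈ 0.189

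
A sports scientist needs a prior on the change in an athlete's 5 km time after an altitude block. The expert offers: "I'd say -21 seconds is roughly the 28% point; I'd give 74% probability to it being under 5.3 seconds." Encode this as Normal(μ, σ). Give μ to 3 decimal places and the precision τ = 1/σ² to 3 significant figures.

μ = -8.499, τ = 0.00217

For Normal(μ,σ), the p-quantile is μ + z_p·σ. Here z_{0.28} = -0.5828, z_{0.74} = 0.6433.
So -21 = μ − 0.5828σ and 5.3 = μ + 0.6433σ.
Subtracting: σ = (5.3 − -21)/(0.6433 − (-0.5828)) = 21.449.
Then μ = -21 − (-0.5828)·21.449 = -8.499.
Precision τ = 1/σ² = 1/21.45² = 0.00217.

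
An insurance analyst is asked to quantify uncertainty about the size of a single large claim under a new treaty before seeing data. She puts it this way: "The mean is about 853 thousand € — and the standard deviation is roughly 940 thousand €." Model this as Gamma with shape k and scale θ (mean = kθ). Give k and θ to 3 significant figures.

k ≈ 0.823, θ ≈ 1040

For Gamma(k, scale θ): mean = kθ, variance = kθ², so CV = 1/√k.
CV = SD/mean = 940/853 = 1.102, hence k = 1/CV² = 0.823.
Then θ = mean/k = 853/0.823 = 1040.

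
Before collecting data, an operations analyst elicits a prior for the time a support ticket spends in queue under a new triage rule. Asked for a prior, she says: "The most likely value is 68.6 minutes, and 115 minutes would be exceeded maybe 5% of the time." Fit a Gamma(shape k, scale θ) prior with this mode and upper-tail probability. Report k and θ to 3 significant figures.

k ≈ 11.5, θ ≈ 6.56

Gamma(k,θ) with k>1 has mode (k−1)θ, so θ = 68.6/(k−1).
Need P(X < 115) = 0.95 with θ tied to k this way. Start at k = 2, θ = 68.6: P(X<115) ≈ 0.499.
Too low — raise k to concentrate. Iterating converges to k ≈ 11.5.
Then θ = 68.6/(11.5−1) ≈ 6.56.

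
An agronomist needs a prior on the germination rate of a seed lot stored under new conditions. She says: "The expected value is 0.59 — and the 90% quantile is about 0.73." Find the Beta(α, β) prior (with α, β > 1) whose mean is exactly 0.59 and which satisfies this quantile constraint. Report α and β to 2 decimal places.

α ≈ 11.37, β ≈ 7.90

With mean 0.59 fixed, write α = 0.59s, β = 0.41s where s = α+β.
Need P(θ < 0.73) = 0.9 under Beta(0.59s, 0.41s). Normal approximation: (q−m)/√(m(1−m)/s) ≈ z_{0.9} = 1.28, so s ≈ 0.59·0.41·(1.28)²/(0.73−0.59)² = 20.3.
At s = 20.3: P(θ<0.73) ≈ 0.906. Adjusting to match 0.9 gives s ≈ 19.28.
So α = 0.59·19.28 ≈ 11.37, β = 0.41·19.28 ≈ 7.90.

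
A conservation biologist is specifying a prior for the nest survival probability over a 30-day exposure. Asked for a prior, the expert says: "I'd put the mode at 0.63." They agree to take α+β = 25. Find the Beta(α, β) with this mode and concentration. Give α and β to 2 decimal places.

α = 15.49, β = 9.51

For α,β > 1 the Beta mode is (α−1)/(α+β−2). With α+β = 25, the mode is (α−1)/23.
Set (α−1)/23 = 0.63 → α = 1 + 0.63·23 = 15.49.
β = 25 − α = 9.51.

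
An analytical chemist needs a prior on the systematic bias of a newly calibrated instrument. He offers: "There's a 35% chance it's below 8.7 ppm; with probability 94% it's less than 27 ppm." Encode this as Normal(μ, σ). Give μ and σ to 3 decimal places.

For Normal(μ,σ), the p-quantile is μ + z_p·σ. Here z_{0.35} = -0.3853, z_{0.94} = 1.555.
So 8.7 = μ − 0.3853σ and 27 = μ + 1.555σ.
Subtracting: σ = (27 − 8.7)/(1.555 − (-0.3853)) = 9.433.
Then μ = 8.7 − (-0.3853)·9.433 = 12.335.

μ = 12.335, σ = 9.433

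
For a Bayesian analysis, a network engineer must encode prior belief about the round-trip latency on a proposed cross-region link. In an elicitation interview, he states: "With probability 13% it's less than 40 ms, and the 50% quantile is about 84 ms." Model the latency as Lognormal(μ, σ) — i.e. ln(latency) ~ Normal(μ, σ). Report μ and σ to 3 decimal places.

If T ~ Lognormal(μ,σ) then ln T ~ Normal(μ,σ), so the p-quantile of ln T is μ + z_p·σ.
ln(40) = 3.689 and ln(84) = 4.431; z_{0.13} = -1.126, z_{0.5} = 0.
σ = (4.431 − 3.689)/(0 − (-1.126)) = 0.659.
μ = 3.689 − (-1.126)·0.659 = 4.431.

μ ≈ 4.431, σ ≈ 0.659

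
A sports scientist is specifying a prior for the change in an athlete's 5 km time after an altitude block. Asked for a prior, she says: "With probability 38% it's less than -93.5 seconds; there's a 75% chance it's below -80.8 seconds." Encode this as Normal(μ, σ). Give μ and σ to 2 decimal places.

The p-quantile of Normal(μ,σ) is μ + z_p·σ, with z_{0.38} = -0.3055 and z_{0.75} = 0.6745.
Eliminate σ: μ = (z₂·x₁ − z₁·x₂)/(z₂ − z₁) = (0.6745·-93.5 − (-0.3055)·-80.8)/0.98 = -89.54.
Then σ = (x₂ − x₁)/(z₂ − z₁) = (-80.8 − -93.5)/0.98 = 12.96.

μ = -89.54, σ = 12.96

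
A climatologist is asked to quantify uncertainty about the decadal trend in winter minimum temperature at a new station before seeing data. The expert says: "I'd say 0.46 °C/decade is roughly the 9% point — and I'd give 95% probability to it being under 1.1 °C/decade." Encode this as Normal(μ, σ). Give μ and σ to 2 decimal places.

For Normal(μ,σ), the p-quantile is μ + z_p·σ. Here z_{0.09} = -1.341, z_{0.95} = 1.645.
So 0.46 = μ − 1.341σ and 1.1 = μ + 1.645σ.
Subtracting: σ = (1.1 − 0.46)/(1.645 − (-1.341)) = 0.21.
Then μ = 0.46 − (-1.341)·0.21 = 0.75.

μ = 0.75, σ = 0.21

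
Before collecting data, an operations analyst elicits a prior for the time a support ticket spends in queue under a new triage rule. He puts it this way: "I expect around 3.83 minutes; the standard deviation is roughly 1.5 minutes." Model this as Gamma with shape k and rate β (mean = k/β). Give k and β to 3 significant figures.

k ≈ 6.52, β ≈ 1.7

For Gamma(k, rate β): mean = k/β, variance = k/β², so CV = 1/√k.
CV = SD/mean = 1.5/3.83 = 0.3916, hence k = 1/CV² = 6.52.
Then β = k/mean = 6.52/3.83 = 1.7.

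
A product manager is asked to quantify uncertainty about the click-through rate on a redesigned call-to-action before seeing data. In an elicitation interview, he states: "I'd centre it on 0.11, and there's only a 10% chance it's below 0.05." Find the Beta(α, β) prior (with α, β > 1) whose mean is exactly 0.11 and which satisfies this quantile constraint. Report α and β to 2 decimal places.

α ≈ 3.96, β ≈ 32.04

With mean 0.11 fixed, write α = 0.11s, β = 0.89s where s = α+β.
Need P(θ < 0.05) = 0.1 under Beta(0.11s, 0.89s). Normal approximation: (q−m)/√(m(1−m)/s) ≈ z_{0.1} = -1.28, so s ≈ 0.11·0.89·(-1.28)²/(0.05−0.11)² = 44.7.
At s = 44.7: P(θ<0.05) ≈ 0.072. Adjusting to match 0.1 gives s ≈ 36.00.
So α = 0.11·36.00 ≈ 3.96, β = 0.89·36.00 ≈ 32.04.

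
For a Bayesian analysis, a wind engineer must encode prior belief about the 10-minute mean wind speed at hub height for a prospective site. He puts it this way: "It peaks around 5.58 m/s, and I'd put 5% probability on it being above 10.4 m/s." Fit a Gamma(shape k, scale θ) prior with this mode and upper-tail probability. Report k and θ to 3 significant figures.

k ≈ 8.18, θ ≈ 0.777

Gamma(k,θ) with k>1 has mode (k−1)θ, so θ = 5.58/(k−1).
Need P(X < 10.4) = 0.95 with θ tied to k this way. Start at k = 2, θ = 5.58: P(X<10.4) ≈ 0.556.
Too low — raise k to concentrate. Iterating converges to k ≈ 8.18.
Then θ = 5.58/(8.18−1) ≈ 0.777.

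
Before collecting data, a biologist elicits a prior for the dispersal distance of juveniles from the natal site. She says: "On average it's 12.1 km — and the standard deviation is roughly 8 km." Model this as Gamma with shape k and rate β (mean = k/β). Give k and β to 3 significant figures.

k ≈ 2.29, β ≈ 0.189

For Gamma(k, rate β): mean = k/β, variance = k/β², so CV = 1/√k.
CV = SD/mean = 8/12.1 = 0.6612, hence k = 1/CV² = 2.29.
Then β = k/mean = 2.29/12.1 = 0.189.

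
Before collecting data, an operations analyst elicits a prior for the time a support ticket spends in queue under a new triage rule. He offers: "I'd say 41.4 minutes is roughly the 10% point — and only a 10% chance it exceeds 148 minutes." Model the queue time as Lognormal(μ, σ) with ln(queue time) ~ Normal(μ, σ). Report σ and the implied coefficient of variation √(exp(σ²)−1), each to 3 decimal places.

If T ~ Lognormal(μ,σ) then ln T ~ Normal(μ,σ), so the p-quantile of ln T is μ + z_p·σ.
ln(41.4) = 3.723 and ln(148) = 4.997; z_{0.1} = -1.282, z_{0.9} = 1.282.
σ = (4.997 − 3.723)/(1.282 − (-1.282)) = 0.497.
μ = 3.723 − (-1.282)·0.497 = 4.360.
CV = √(exp(σ²)−1) = √(exp(0.2470)−1) = 0.529.

σ ≈ 0.497, CV ≈ 0.529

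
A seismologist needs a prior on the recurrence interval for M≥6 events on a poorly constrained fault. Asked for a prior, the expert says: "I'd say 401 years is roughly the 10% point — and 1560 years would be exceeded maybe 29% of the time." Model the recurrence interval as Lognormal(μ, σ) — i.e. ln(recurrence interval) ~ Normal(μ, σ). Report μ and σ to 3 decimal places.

μ ≈ 6.943, σ ≈ 0.740

If T ~ Lognormal(μ,σ) then ln T ~ Normal(μ,σ), so the p-quantile of ln T is μ + z_p·σ.
ln(401) = 5.994 and ln(1560) = 7.352; z_{0.1} = -1.282, z_{0.71} = 0.5534.
σ = (7.352 − 5.994)/(0.5534 − (-1.282)) = 0.740.
μ = 5.994 − (-1.282)·0.740 = 6.943.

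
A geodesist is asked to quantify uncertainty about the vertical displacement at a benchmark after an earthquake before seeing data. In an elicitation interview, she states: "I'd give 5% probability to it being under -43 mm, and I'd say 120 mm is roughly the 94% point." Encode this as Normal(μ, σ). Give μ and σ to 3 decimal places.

μ = 40.794, σ = 50.943

For Normal(μ,σ), the p-quantile is μ + z_p·σ. Here z_{0.05} = -1.645, z_{0.94} = 1.555.
So -43 = μ − 1.645σ and 120 = μ + 1.555σ.
Subtracting: σ = (120 − -43)/(1.555 − (-1.645)) = 50.943.
Then μ = -43 − (-1.645)·50.943 = 40.794.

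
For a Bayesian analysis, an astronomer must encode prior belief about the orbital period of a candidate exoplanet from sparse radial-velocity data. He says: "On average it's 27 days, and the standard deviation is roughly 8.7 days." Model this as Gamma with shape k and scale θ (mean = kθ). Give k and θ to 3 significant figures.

For Gamma(k, scale θ): mean = kθ, variance = kθ², so CV = 1/√k.
CV = SD/mean = 8.7/27 = 0.3222, hence k = 1/CV² = 9.63.
Then θ = mean/k = 27/9.63 = 2.8.

k ≈ 9.63, θ ≈ 2.8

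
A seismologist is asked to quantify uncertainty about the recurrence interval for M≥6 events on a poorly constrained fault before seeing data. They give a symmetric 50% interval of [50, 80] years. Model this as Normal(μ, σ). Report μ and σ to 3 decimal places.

μ = 65.000, σ = 22.239

A symmetric 50% interval runs μ ± z·σ with z = 0.6745.
Half-width = 15, so σ = 15/0.6745 = 22.239.
μ is the interval midpoint, 65.000.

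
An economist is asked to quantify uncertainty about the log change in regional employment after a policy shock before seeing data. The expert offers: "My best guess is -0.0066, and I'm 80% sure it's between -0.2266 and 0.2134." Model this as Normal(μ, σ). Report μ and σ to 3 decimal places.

μ = -0.007, σ = 0.172

A symmetric 80% interval runs μ ± z·σ with z = 1.282.
Half-width = 0.22, so σ = 0.22/1.282 = 0.172.
μ is the stated best guess, -0.007.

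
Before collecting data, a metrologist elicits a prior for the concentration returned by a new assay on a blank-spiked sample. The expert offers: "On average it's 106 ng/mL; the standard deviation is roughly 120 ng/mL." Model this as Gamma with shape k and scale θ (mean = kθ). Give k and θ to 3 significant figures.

For Gamma(k, scale θ): mean = kθ, variance = kθ², so CV = 1/√k.
CV = SD/mean = 120/106 = 1.132, hence k = 1/CV² = 0.78.
Then θ = mean/k = 106/0.78 = 136.

k ≈ 0.78, θ ≈ 136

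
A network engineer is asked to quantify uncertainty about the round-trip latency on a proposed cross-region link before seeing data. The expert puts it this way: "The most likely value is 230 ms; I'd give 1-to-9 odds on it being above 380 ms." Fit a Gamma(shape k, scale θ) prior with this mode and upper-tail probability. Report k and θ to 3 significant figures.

k ≈ 8.48, θ ≈ 30.7

Gamma(k,θ) with k>1 has mode (k−1)θ, so θ = 230/(k−1).
Need P(X < 380) = 0.9 with θ tied to k this way. Start at k = 2, θ = 230: P(X<380) ≈ 0.492.
Too low — raise k to concentrate. Iterating converges to k ≈ 8.48.
Then θ = 230/(8.48−1) ≈ 30.7.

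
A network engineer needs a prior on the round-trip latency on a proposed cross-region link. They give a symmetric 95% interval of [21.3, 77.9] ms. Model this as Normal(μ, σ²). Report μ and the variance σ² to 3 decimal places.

A symmetric 95% interval runs μ ± z·σ with z = 1.96.
Half-width = 28.3, so σ = 28.3/1.96 = 14.4390 and σ² = 208.486.
μ is the interval midpoint, 49.600.

μ = 49.600, σ² = 208.486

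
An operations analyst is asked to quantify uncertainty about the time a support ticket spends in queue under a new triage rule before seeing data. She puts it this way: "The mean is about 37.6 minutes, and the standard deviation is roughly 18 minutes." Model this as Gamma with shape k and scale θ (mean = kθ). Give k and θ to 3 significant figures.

For Gamma(k, scale θ): mean = kθ, variance = kθ², so CV = 1/√k.
CV = SD/mean = 18/37.6 = 0.4787, hence k = 1/CV² = 4.36.
Then θ = mean/k = 37.6/4.36 = 8.62.

k ≈ 4.36, θ ≈ 8.62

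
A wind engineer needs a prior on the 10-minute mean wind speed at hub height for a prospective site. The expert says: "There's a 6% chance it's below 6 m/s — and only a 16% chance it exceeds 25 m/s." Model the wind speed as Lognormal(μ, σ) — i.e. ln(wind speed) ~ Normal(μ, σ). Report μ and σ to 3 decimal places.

If T ~ Lognormal(μ,σ) then ln T ~ Normal(μ,σ), so the p-quantile of ln T is μ + z_p·σ.
ln(6) = 1.792 and ln(25) = 3.219; z_{0.06} = -1.555, z_{0.84} = 0.9945.
σ = (3.219 − 1.792)/(0.9945 − (-1.555)) = 0.560.
μ = 1.792 − (-1.555)·0.560 = 2.662.

μ ≈ 2.662, σ ≈ 0.560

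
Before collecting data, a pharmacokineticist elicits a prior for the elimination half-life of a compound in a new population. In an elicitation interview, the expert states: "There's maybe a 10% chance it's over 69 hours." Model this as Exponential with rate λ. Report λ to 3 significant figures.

λ ≈ 0.0334

P(T > 69.0) = e^(−λ·69.0) = 0.1, so λ = −ln(0.1)/69.0 = 0.0334.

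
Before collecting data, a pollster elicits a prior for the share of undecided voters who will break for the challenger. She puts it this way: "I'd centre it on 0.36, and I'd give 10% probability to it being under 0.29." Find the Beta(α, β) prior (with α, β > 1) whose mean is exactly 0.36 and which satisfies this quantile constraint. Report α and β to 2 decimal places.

α ≈ 27.01, β ≈ 48.02

With mean 0.36 fixed, write α = 0.36s, β = 0.64s where s = α+β.
Need P(θ < 0.29) = 0.1 under Beta(0.36s, 0.64s). Normal approximation: (q−m)/√(m(1−m)/s) ≈ z_{0.1} = -1.28, so s ≈ 0.36·0.64·(-1.28)²/(0.29−0.36)² = 77.2.
At s = 77.2: P(θ<0.29) ≈ 0.097. Adjusting to match 0.1 gives s ≈ 75.03.
So α = 0.36·75.03 ≈ 27.01, β = 0.64·75.03 ≈ 48.02.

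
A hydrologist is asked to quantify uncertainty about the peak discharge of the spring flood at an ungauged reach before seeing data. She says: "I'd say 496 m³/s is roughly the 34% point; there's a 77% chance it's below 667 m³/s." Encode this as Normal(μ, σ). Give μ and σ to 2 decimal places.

μ = 557.26, σ = 148.53

The p-quantile of Normal(μ,σ) is μ + z_p·σ, with z_{0.34} = -0.4125 and z_{0.77} = 0.7388.
Eliminate σ: μ = (z₂·x₁ − z₁·x₂)/(z₂ − z₁) = (0.7388·496 − (-0.4125)·667)/1.151 = 557.26.
Then σ = (x₂ − x₁)/(z₂ − z₁) = (667 − 496)/1.151 = 148.53.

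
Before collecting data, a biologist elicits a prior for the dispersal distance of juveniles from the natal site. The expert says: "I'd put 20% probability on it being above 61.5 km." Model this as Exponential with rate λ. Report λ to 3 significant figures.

P(T > 61.5) = e^(−λ·61.5) = 0.2, so λ = −ln(0.2)/61.5 = 0.0262.

λ ≈ 0.0262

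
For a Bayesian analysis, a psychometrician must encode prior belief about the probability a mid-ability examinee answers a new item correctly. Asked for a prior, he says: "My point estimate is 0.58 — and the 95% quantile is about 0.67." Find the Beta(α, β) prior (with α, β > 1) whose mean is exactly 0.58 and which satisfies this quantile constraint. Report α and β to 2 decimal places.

α ≈ 45.48, β ≈ 32.93

With mean 0.58 fixed, write α = 0.58s, β = 0.42s where s = α+β.
Need P(θ < 0.67) = 0.95 under Beta(0.58s, 0.42s). Normal approximation: (q−m)/√(m(1−m)/s) ≈ z_{0.95} = 1.64, so s ≈ 0.58·0.42·(1.64)²/(0.67−0.58)² = 81.4.
At s = 81.4: P(θ<0.67) ≈ 0.953. Adjusting to match 0.95 gives s ≈ 78.41.
So α = 0.58·78.41 ≈ 45.48, β = 0.42·78.41 ≈ 32.93.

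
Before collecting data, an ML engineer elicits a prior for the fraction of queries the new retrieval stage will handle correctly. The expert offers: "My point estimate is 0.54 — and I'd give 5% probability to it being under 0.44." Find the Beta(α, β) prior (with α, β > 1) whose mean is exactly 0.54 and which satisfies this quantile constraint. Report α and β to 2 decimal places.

With mean 0.54 fixed, write α = 0.54s, β = 0.46s where s = α+β.
Need P(θ < 0.44) = 0.05 under Beta(0.54s, 0.46s). Normal approximation: (q−m)/√(m(1−m)/s) ≈ z_{0.05} = -1.64, so s ≈ 0.54·0.46·(-1.64)²/(0.44−0.54)² = 67.2.
At s = 67.2: P(θ<0.44) ≈ 0.050. Adjusting to match 0.05 gives s ≈ 67.26.
So α = 0.54·67.26 ≈ 36.32, β = 0.46·67.26 ≈ 30.94.

α ≈ 36.32, β ≈ 30.94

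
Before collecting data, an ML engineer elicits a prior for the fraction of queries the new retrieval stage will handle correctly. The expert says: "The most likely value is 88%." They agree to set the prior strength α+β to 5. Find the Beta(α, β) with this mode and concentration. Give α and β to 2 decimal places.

For α,β > 1 the Beta mode is (α−1)/(α+β−2). With α+β = 5, the mode is (α−1)/3.
Set (α−1)/3 = 0.88 → α = 1 + 0.88·3 = 3.64.
β = 5 − α = 1.36.

α = 3.64, β = 1.36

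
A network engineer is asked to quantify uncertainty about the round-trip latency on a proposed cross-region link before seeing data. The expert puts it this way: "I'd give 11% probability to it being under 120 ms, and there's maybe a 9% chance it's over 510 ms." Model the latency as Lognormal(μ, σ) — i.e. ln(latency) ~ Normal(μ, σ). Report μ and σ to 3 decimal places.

μ ≈ 5.479, σ ≈ 0.564

If T ~ Lognormal(μ,σ) then ln T ~ Normal(μ,σ), so the p-quantile of ln T is μ + z_p·σ.
ln(120) = 4.787 and ln(510) = 6.234; z_{0.11} = -1.227, z_{0.91} = 1.341.
σ = (6.234 − 4.787)/(1.341 − (-1.227)) = 0.564.
μ = 4.787 − (-1.227)·0.564 = 5.479.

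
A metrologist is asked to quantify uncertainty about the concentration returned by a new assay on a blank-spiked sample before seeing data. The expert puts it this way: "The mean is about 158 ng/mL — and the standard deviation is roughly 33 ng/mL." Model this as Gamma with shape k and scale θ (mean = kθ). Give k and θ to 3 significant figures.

For Gamma(k, scale θ): mean = kθ, variance = kθ², so CV = 1/√k.
CV = SD/mean = 33/158 = 0.2089, hence k = 1/CV² = 22.9.
Then θ = mean/k = 158/22.9 = 6.89.

k ≈ 22.9, θ ≈ 6.89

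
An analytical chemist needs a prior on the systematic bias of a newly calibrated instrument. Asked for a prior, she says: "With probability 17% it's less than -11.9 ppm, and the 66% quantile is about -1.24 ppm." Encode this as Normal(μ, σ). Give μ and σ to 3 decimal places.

μ = -4.457, σ = 7.800

For Normal(μ,σ), the p-quantile is μ + z_p·σ. Here z_{0.17} = -0.9542, z_{0.66} = 0.4125.
So -11.9 = μ − 0.9542σ and -1.24 = μ + 0.4125σ.
Subtracting: σ = (-1.24 − -11.9)/(0.4125 − (-0.9542)) = 7.800.
Then μ = -11.9 − (-0.9542)·7.800 = -4.457.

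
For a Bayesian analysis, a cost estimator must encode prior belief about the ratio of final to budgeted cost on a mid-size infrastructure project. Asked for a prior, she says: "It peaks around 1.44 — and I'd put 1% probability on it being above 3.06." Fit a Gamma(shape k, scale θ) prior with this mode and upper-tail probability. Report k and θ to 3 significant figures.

k ≈ 9.54, θ ≈ 0.169

Gamma(k,θ) with k>1 has mode (k−1)θ, so θ = 1.44/(k−1).
Need P(X < 3.06) = 0.99 with θ tied to k this way. Start at k = 2, θ = 1.44: P(X<3.06) ≈ 0.627.
Too low — raise k to concentrate. Iterating converges to k ≈ 9.54.
Then θ = 1.44/(9.54−1) ≈ 0.169.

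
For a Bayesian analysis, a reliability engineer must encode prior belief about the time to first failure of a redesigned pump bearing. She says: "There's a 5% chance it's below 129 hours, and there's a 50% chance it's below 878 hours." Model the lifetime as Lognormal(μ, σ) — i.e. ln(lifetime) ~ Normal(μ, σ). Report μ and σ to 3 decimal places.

μ ≈ 6.778, σ ≈ 1.166

If T ~ Lognormal(μ,σ) then ln T ~ Normal(μ,σ), so the p-quantile of ln T is μ + z_p·σ.
ln(129) = 4.86 and ln(878) = 6.778; z_{0.05} = -1.645, z_{0.5} = 0.
σ = (6.778 − 4.86)/(0 − (-1.645)) = 1.166.
μ = 4.86 − (-1.645)·1.166 = 6.778.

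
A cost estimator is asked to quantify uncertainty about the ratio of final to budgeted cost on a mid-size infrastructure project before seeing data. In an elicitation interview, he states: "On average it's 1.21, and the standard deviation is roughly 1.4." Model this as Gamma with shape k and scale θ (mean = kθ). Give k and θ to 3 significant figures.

k ≈ 0.747, θ ≈ 1.62

For Gamma(k, scale θ): mean = kθ, variance = kθ², so CV = 1/√k.
CV = SD/mean = 1.4/1.21 = 1.157, hence k = 1/CV² = 0.747.
Then θ = mean/k = 1.21/0.747 = 1.62.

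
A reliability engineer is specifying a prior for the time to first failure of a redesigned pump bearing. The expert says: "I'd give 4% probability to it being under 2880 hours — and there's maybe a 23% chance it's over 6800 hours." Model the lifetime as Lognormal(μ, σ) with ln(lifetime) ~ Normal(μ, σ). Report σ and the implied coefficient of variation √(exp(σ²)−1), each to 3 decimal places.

If T ~ Lognormal(μ,σ) then ln T ~ Normal(μ,σ), so the p-quantile of ln T is μ + z_p·σ.
ln(2880) = 7.966 and ln(6800) = 8.825; z_{0.04} = -1.751, z_{0.77} = 0.7388.
σ = (8.825 − 7.966)/(0.7388 − (-1.751)) = 0.345.
μ = 7.966 − (-1.751)·0.345 = 8.570.
CV = √(exp(σ²)−1) = √(exp(0.1191)−1) = 0.356.

σ ≈ 0.345, CV ≈ 0.356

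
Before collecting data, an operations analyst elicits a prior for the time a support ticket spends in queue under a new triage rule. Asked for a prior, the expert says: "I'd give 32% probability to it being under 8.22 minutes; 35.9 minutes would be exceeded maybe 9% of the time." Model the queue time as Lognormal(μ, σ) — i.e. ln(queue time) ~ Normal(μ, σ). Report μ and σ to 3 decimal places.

If T ~ Lognormal(μ,σ) then ln T ~ Normal(μ,σ), so the p-quantile of ln T is μ + z_p·σ.
ln(8.22) = 2.107 and ln(35.9) = 3.581; z_{0.32} = -0.4677, z_{0.91} = 1.341.
σ = (3.581 − 2.107)/(1.341 − (-0.4677)) = 0.815.
μ = 2.107 − (-0.4677)·0.815 = 2.488.

μ ≈ 2.488, σ ≈ 0.815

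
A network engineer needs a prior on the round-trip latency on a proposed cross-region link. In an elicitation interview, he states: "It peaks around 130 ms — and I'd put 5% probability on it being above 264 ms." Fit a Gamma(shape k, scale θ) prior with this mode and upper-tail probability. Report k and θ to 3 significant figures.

Gamma(k,θ) with k>1 has mode (k−1)θ, so θ = 130/(k−1).
Need P(X < 264) = 0.95 with θ tied to k this way. Start at k = 2, θ = 130: P(X<264) ≈ 0.602.
Too low — raise k to concentrate. Iterating converges to k ≈ 6.52.
Then θ = 130/(6.52−1) ≈ 23.6.

k ≈ 6.52, θ ≈ 23.6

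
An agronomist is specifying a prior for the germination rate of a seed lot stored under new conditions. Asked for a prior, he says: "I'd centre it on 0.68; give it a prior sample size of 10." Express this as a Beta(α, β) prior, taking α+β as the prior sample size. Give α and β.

α = 6.8, β = 3.2

Under the effective-sample-size interpretation, Beta(α, β) has prior mean α/(α+β) and prior sample size α+β.
So α+β = 10 and α/(α+β) = 0.68, giving α = 0.68·10 = 6.8 and β = 10 − 6.8 = 3.2.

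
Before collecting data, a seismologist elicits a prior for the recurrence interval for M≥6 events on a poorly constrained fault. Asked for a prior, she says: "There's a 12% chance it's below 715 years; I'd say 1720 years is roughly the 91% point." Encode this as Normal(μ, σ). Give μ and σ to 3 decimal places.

μ = 1184.389, σ = 399.485

For Normal(μ,σ), the p-quantile is μ + z_p·σ. Here z_{0.12} = -1.175, z_{0.91} = 1.341.
So 715 = μ − 1.175σ and 1720 = μ + 1.341σ.
Subtracting: σ = (1720 − 715)/(1.341 − (-1.175)) = 399.485.
Then μ = 715 − (-1.175)·399.485 = 1184.389.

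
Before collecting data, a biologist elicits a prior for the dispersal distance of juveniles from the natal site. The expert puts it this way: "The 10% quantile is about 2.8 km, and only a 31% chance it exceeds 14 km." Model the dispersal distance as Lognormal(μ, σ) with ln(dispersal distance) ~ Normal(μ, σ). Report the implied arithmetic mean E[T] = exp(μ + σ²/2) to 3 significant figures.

If T ~ Lognormal(μ,σ) then ln T ~ Normal(μ,σ), so the p-quantile of ln T is μ + z_p·σ.
ln(2.8) = 1.03 and ln(14) = 2.639; z_{0.1} = -1.282, z_{0.69} = 0.4959.
σ = (2.639 − 1.03)/(0.4959 − (-1.282)) = 0.906.
μ = 1.03 − (-1.282)·0.906 = 2.190.
E[T] = exp(μ + σ²/2) = exp(2.190 + 0.4100) = 13.5 km.

E[T] ≈ 13.5 km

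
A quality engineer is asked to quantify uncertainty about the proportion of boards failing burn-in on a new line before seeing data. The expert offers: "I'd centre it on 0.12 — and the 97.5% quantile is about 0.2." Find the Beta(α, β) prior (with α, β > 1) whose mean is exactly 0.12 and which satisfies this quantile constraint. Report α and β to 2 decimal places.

With mean 0.12 fixed, write α = 0.12s, β = 0.88s where s = α+β.
Need P(θ < 0.2) = 0.975 under Beta(0.12s, 0.88s). Normal approximation: (q−m)/√(m(1−m)/s) ≈ z_{0.975} = 1.96, so s ≈ 0.12·0.88·(1.96)²/(0.2−0.12)² = 63.4.
At s = 63.4: P(θ<0.2) ≈ 0.962. Adjusting to match 0.975 gives s ≈ 78.40.
So α = 0.12·78.40 ≈ 9.41, β = 0.88·78.40 ≈ 68.99.

α ≈ 9.41, β ≈ 68.99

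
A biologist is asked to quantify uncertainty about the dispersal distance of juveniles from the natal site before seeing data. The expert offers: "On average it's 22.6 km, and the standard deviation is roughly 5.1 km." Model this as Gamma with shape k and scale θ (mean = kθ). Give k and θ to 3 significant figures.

For Gamma(k, scale θ): mean = kθ, variance = kθ², so CV = 1/√k.
CV = SD/mean = 5.1/22.6 = 0.2257, hence k = 1/CV² = 19.6.
Then θ = mean/k = 22.6/19.6 = 1.15.

k ≈ 19.6, θ ≈ 1.15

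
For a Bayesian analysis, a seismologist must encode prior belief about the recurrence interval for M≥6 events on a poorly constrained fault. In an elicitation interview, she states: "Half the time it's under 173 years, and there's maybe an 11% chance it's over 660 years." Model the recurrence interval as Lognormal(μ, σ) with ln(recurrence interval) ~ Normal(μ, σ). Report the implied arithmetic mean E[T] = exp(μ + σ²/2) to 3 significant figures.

E[T] ≈ 314 years

If T ~ Lognormal(μ,σ) then ln T ~ Normal(μ,σ), so the p-quantile of ln T is μ + z_p·σ.
ln(173) = 5.153 and ln(660) = 6.492; z_{0.5} = 0, z_{0.89} = 1.227.
σ = (6.492 − 5.153)/(1.227 − (0)) = 1.092.
μ = 5.153 − (0)·1.092 = 5.153.
E[T] = exp(μ + σ²/2) = exp(5.153 + 0.5959) = 314 years.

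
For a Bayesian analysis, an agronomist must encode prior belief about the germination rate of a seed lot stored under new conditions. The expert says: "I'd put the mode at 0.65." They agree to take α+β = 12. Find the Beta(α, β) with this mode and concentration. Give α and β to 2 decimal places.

For α,β > 1 the Beta mode is (α−1)/(α+β−2). With α+β = 12, the mode is (α−1)/10.
Set (α−1)/10 = 0.65 → α = 1 + 0.65·10 = 7.50.
β = 12 − α = 4.50.

α = 7.50, β = 4.50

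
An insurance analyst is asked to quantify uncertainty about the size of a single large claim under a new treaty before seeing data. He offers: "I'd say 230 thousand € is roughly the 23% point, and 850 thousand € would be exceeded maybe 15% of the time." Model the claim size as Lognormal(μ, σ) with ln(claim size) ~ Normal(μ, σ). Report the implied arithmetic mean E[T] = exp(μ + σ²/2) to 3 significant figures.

If T ~ Lognormal(μ,σ) then ln T ~ Normal(μ,σ), so the p-quantile of ln T is μ + z_p·σ.
ln(230) = 5.438 and ln(850) = 6.745; z_{0.23} = -0.7388, z_{0.85} = 1.036.
σ = (6.745 − 5.438)/(1.036 − (-0.7388)) = 0.736.
μ = 5.438 − (-0.7388)·0.736 = 5.982.
E[T] = exp(μ + σ²/2) = exp(5.982 + 0.2711) = 520 thousand €.

E[T] ≈ 520 thousand €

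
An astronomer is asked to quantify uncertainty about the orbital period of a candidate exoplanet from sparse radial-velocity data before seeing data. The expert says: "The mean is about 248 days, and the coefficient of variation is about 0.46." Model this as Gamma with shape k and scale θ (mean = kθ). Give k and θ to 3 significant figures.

k ≈ 4.73, θ ≈ 52.5

For Gamma(k, scale θ): mean = kθ, variance = kθ², so CV = 1/√k.
CV = 0.46, hence k = 1/CV² = 4.73.
Then θ = mean/k = 248/4.73 = 52.5.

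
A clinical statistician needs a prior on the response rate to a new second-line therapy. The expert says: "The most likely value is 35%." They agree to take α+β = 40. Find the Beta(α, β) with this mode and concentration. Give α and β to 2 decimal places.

For α,β > 1 the Beta mode is (α−1)/(α+β−2). With α+β = 40, the mode is (α−1)/38.
Set (α−1)/38 = 0.35 → α = 1 + 0.35·38 = 14.30.
β = 40 − α = 25.70.

α = 14.30, β = 25.70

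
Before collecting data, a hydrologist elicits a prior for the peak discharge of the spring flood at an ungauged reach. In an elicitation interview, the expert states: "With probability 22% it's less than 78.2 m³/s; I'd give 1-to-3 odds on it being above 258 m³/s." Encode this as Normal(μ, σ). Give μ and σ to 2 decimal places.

The p-quantile of Normal(μ,σ) is μ + z_p·σ, with z_{0.22} = -0.7722 and z_{0.75} = 0.6745.
Eliminate σ: μ = (z₂·x₁ − z₁·x₂)/(z₂ − z₁) = (0.6745·78.2 − (-0.7722)·258)/1.447 = 174.17.
Then σ = (x₂ − x₁)/(z₂ − z₁) = (258 − 78.2)/1.447 = 124.28.

μ = 174.17, σ = 124.28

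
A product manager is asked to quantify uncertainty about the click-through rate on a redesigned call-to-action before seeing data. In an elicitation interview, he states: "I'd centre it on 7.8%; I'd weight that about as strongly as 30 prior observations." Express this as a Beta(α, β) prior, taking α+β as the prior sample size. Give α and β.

α = 2.34, β = 27.66

Under the effective-sample-size interpretation, Beta(α, β) has prior mean α/(α+β) and prior sample size α+β.
So α+β = 30 and α/(α+β) = 0.078, giving α = 0.078·30 = 2.34 and β = 30 − 2.34 = 27.66.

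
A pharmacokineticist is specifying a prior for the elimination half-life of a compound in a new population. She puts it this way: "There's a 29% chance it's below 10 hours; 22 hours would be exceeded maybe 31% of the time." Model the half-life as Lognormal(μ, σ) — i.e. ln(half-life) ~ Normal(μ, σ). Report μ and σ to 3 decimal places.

μ ≈ 2.718, σ ≈ 0.751

If T ~ Lognormal(μ,σ) then ln T ~ Normal(μ,σ), so the p-quantile of ln T is μ + z_p·σ.
ln(10) = 2.303 and ln(22) = 3.091; z_{0.29} = -0.5534, z_{0.69} = 0.4959.
σ = (3.091 − 2.303)/(0.4959 − (-0.5534)) = 0.751.
μ = 2.303 − (-0.5534)·0.751 = 2.718.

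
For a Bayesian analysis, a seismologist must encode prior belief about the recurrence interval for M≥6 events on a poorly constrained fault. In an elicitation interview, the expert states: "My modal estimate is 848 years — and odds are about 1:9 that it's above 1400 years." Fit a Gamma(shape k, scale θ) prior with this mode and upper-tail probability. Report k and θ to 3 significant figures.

k ≈ 8.51, θ ≈ 113

Gamma(k,θ) with k>1 has mode (k−1)θ, so θ = 848/(k−1).
Need P(X < 1400) = 0.9 with θ tied to k this way. Start at k = 2, θ = 848: P(X<1400) ≈ 0.491.
Too low — raise k to concentrate. Iterating converges to k ≈ 8.51.
Then θ = 848/(8.51−1) ≈ 113.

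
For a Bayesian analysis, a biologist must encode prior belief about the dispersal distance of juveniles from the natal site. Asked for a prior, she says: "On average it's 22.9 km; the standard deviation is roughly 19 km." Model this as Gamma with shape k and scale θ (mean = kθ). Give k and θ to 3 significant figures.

k ≈ 1.45, θ ≈ 15.8

For Gamma(k, scale θ): mean = kθ, variance = kθ², so CV = 1/√k.
CV = SD/mean = 19/22.9 = 0.8297, hence k = 1/CV² = 1.45.
Then θ = mean/k = 22.9/1.45 = 15.8.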